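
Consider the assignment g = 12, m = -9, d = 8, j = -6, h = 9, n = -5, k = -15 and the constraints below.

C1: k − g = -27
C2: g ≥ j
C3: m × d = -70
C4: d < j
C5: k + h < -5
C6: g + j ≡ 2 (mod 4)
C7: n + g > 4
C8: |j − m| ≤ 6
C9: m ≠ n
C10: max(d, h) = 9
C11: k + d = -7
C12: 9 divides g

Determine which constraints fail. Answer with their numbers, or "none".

The assignment fails constraints 3, 4, 12.

C1: k − g = -15 − 12 = -27 — holds.
C2: g = 12, j = -6; 12 ≥ -6 — holds.
C3: m × d = -9 × 8 = -72, not -70 — fails.
C4: d = 8, j = -6; 8 ≥ -6 (want <) — fails.
C5: k + h = -15 + 9 = -6; -6 < -5 — holds.
C6: g + j = 6; 6 mod 4 = 2 — holds.
C7: n + g = -5 + 12 = 7; 7 > 4 — holds.
C8: |-6 − (-9)| = 3; 3 ≤ 6 — holds.
C9: m = -9, n = -5; distinct — holds.
C10: max(8, 9) = 9 — holds.
C11: k + d = -15 + 8 = -7 — holds.
C12: 12 = 9×1 + 3, so 9 does not divide 12 — fails.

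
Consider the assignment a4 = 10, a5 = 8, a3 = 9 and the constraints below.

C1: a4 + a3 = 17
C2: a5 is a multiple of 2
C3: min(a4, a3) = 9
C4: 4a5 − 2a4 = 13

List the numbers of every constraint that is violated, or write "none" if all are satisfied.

C1: a4 + a3 = 10 + 9 = 19, not 17  false
C2: 8 / 2 = 4, so 2 divides 8  true
C3: min(10, 9) = 9  true
C4: 4a5 − 2a4 = 4(8) − 2(10) = 12, not 13  false

Constraints 1 and 4 are violated.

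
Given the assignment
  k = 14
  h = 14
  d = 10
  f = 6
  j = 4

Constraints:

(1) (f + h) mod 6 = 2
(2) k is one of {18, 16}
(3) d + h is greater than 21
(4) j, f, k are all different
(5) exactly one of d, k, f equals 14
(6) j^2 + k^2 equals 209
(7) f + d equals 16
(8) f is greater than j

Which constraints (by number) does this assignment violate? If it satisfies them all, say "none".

Constraints 2 and 6 are violated.

(1) f + h = 20; 20 mod 6 = 2  true
(2) k = 14 is not in {18, 16}  false
(3) d + h = 10 + 14 = 24; 24 > 21  true
(4) values 4, 6, 14 are pairwise distinct  true
(5) d=10, k=14, f=6; 1 of them equals 14  true
(6) j^2 + k^2 = 4^2 + 14^2 = 16 + 196 = 212, not 209  false
(7) f + d = 6 + 10 = 16  true
(8) f = 6, j = 4; 6 > 4  true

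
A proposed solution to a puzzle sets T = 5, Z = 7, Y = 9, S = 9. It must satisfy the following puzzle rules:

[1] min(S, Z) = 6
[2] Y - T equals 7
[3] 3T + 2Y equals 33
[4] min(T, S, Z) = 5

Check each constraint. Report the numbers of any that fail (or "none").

Violated: 1 and 2.

[1] min(9, 7) = 7, not 6 — violated.
[2] Y - T = 9 - 5 = 4, not 7 — violated.
[3] 3T + 2Y = 3(5) + 2(9) = 33 — satisfied.
[4] min(5, 9, 7) = 5 — satisfied.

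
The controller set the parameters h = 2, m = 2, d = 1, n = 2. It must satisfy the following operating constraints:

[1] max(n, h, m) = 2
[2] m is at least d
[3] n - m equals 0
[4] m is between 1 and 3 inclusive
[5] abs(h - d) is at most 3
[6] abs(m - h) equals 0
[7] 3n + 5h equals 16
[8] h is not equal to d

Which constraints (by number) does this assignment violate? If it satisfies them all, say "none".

No violations.

[1] max(2, 2, 2) = 2 — satisfied.
[2] m = 2, d = 1; 2 ≥ 1 — satisfied.
[3] n - m = 2 - 2 = 0 — satisfied.
[4] m = 2 lies in [1, 3] — satisfied.
[5] abs(2 - 1) = 1; 1 ≤ 3 — satisfied.
[6] abs(2 - 2) = 0 — satisfied.
[7] 3n + 5h = 3(2) + 5(2) = 16 — satisfied.
[8] h = 2, d = 1; distinct — satisfied.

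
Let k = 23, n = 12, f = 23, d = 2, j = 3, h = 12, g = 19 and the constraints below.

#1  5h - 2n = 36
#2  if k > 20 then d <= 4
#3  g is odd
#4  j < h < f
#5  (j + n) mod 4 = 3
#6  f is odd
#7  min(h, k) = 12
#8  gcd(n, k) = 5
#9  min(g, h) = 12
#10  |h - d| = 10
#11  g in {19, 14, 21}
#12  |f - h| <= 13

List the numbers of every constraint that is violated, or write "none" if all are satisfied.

The assignment fails constraint 8.

#1 5h - 2n = 5(12) - 2(12) = 36  ✓
#2 k = 23 > 20, so we need d ≤ 4; d = 2 ≤ 4  ✓
#3 g = 19 is odd  ✓
#4 values 3 < 12 < 23  ✓
#5 j + n = 15; 15 mod 4 = 3  ✓
#6 f = 23 is odd  ✓
#7 min(12, 23) = 12  ✓
#8 gcd(12, 23) = 1, not 5  ✗
#9 min(19, 12) = 12  ✓
#10 |12 - 2| = 10  ✓
#11 g = 19 is in {19, 14, 21}  ✓
#12 |23 - 12| = 11; 11 ≤ 13  ✓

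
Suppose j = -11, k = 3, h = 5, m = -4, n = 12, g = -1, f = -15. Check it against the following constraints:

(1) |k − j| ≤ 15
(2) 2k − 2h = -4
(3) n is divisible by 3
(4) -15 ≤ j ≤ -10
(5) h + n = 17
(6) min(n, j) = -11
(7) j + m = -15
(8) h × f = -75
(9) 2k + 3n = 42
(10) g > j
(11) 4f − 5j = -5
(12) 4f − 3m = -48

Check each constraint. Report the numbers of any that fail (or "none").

None — every constraint holds.

(1) |3 − (-11)| = 14; 14 ≤ 15 — holds.
(2) 2k − 2h = 2(3) − 2(5) = -4 — holds.
(3) 12 / 3 = 4, so 3 divides 12 — holds.
(4) j = -11 lies in [-15, -10] — holds.
(5) h + n = 5 + 12 = 17 — holds.
(6) min(12, -11) = -11 — holds.
(7) j + m = -11 + (-4) = -15 — holds.
(8) h × f = 5 × (-15) = -75 — holds.
(9) 2k + 3n = 2(3) + 3(12) = 42 — holds.
(10) g = -1, j = -11; -1 > -11 — holds.
(11) 4f − 5j = 4(-15) − 5(-11) = -5 — holds.
(12) 4f − 3m = 4(-15) − 3(-4) = -48 — holds.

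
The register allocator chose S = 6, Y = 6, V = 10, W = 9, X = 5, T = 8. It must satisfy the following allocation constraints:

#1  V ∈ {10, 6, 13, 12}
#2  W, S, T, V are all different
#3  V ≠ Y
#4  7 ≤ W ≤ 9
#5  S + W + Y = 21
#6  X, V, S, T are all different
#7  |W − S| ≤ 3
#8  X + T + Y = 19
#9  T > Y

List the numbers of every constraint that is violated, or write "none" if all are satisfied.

#1 V = 10 is in {10, 6, 13, 12} — satisfied.
#2 values 9, 6, 8, 10 are pairwise distinct — satisfied.
#3 V = 10, Y = 6; distinct — satisfied.
#4 W = 9 lies in [7, 9] — satisfied.
#5 S + W + Y = 6 + 9 + 6 = 21 — satisfied.
#6 values 5, 10, 6, 8 are pairwise distinct — satisfied.
#7 |9 − 6| = 3; 3 ≤ 3 — satisfied.
#8 X + T + Y = 5 + 8 + 6 = 19 — satisfied.
#9 T = 8, Y = 6; 8 > 6 — satisfied.

Yes — all constraints hold.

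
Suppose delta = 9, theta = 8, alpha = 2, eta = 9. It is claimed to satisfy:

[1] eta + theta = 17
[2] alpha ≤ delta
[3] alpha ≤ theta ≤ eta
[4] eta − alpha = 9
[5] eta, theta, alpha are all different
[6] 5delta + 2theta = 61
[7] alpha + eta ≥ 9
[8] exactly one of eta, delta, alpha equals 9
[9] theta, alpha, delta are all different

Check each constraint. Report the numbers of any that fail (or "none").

[1] eta + theta = 9 + 8 = 17 — satisfied.
[2] alpha = 2, delta = 9; 2 ≤ 9 — satisfied.
[3] values 2 ≤ 8 ≤ 9 — satisfied.
[4] eta − alpha = 9 − 2 = 7, not 9 — violated.
[5] values 9, 8, 2 are pairwise distinct — satisfied.
[6] 5delta + 2theta = 5(9) + 2(8) = 61 — satisfied.
[7] alpha + eta = 2 + 9 = 11; 11 ≥ 9 — satisfied.
[8] eta=9, delta=9, alpha=2; 2 of them equal 9, not exactly one — violated.
[9] values 8, 2, 9 are pairwise distinct — satisfied.

Constraints 4 and 8 do not hold.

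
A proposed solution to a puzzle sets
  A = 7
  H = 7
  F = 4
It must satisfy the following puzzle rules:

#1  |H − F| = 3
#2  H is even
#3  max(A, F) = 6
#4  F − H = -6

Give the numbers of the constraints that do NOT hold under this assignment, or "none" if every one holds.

The assignment fails constraints 2, 3, and 4.

#1 |7 − 4| = 3 — OK.
#2 H = 7 is odd — violated.
#3 max(7, 4) = 7, not 6 — violated.
#4 F − H = 4 − 7 = -3, not -6 — violated.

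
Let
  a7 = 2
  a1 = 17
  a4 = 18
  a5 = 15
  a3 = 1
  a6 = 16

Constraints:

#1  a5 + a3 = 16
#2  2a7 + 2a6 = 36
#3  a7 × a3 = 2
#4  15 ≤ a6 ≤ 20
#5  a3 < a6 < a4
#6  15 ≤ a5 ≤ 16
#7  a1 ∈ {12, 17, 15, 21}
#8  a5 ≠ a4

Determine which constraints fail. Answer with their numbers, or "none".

#1 a5 + a3 = 15 + 1 = 16  yes
#2 2a7 + 2a6 = 2(2) + 2(16) = 36  yes
#3 a7 × a3 = 2 × 1 = 2  yes
#4 a6 = 16 lies in [15, 20]  yes
#5 values 1 < 16 < 18  yes
#6 a5 = 15 lies in [15, 16]  yes
#7 a1 = 17 is in {12, 17, 15, 21}  yes
#8 a5 = 15, a4 = 18; distinct  yes

Yes — all constraints hold.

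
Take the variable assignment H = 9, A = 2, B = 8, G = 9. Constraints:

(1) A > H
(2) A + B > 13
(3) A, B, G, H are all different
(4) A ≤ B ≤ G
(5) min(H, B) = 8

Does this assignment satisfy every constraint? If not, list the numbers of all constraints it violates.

(1) A = 2, H = 9; 2 ≤ 9 (want >)  fails
(2) A + B = 2 + 8 = 10; 10 ≤ 13, bound 13 not met  fails
(3) G = H = 9, not all different  fails
(4) values 2 ≤ 8 ≤ 9  holds
(5) min(9, 8) = 8  holds

No — constraints 1, 2, 3 are not satisfied.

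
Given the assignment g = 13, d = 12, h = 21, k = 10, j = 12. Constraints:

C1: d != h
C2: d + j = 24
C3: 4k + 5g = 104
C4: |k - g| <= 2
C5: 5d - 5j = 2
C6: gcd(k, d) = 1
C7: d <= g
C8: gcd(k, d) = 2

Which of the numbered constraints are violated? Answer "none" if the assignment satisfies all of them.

C1: d = 12, h = 21; distinct — OK.
C2: d + j = 12 + 12 = 24 — OK.
C3: 4k + 5g = 4(10) + 5(13) = 105, not 104 — violated.
C4: |10 - 13| = 3; 3 > 2, exceeds bound 2 — violated.
C5: 5d - 5j = 5(12) - 5(12) = 0, not 2 — violated.
C6: gcd(10, 12) = 2, not 1 — violated.
C7: d = 12, g = 13; 12 ≤ 13 — OK.
C8: gcd(10, 12) = 2 — OK.

Constraints 3, 4, 5, 6 do not hold.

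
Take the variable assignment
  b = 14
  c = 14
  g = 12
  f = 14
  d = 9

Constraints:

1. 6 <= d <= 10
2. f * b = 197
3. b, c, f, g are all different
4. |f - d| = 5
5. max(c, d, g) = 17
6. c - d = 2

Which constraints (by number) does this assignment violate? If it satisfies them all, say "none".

No — constraints 2, 3, 5, and 6 are not satisfied.

1. d = 9 lies in [6, 10] — OK.
2. f * b = 14 * 14 = 196, not 197 — violated.
3. b = c = 14, not all different — violated.
4. |14 - 9| = 5 — OK.
5. max(14, 9, 12) = 14, not 17 — violated.
6. c - d = 14 - 9 = 5, not 2 — violated.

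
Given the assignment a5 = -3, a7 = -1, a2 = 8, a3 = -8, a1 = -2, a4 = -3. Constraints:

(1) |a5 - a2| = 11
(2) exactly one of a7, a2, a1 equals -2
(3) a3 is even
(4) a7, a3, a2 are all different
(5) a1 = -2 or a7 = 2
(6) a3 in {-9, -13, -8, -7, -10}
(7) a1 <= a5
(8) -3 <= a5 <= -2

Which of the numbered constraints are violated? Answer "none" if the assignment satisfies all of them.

(1) |-3 - 8| = 11  ✓
(2) a7=-1, a2=8, a1=-2; 1 of them equals -2  ✓
(3) a3 = -8 is even  ✓
(4) values -1, -8, 8 are pairwise distinct  ✓
(5) a1 = -2 = -2 (first disjunct)  ✓
(6) a3 = -8 is in {-9, -13, -8, -7, -10}  ✓
(7) a1 = -2, a5 = -3; -2 > -3 (want ≤)  ✗
(8) a5 = -3 lies in [-3, -2]  ✓

The assignment fails constraint 7.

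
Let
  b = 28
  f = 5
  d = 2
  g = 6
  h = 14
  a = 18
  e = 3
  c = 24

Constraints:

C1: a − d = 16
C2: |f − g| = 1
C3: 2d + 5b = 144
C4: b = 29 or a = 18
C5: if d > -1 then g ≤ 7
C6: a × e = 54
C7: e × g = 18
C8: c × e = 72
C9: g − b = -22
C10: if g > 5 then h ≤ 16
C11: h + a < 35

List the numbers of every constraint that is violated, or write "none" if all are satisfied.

No violations.

C1: a − d = 18 − 2 = 16 — holds.
C2: |5 − 6| = 1 — holds.
C3: 2d + 5b = 2(2) + 5(28) = 144 — holds.
C4: b = 28 ≠ 29, but a = 18 = 18 (second disjunct) — holds.
C5: d = 2 > -1, so we need g ≤ 7; g = 6 ≤ 7 — holds.
C6: a × e = 18 × 3 = 54 — holds.
C7: e × g = 3 × 6 = 18 — holds.
C8: c × e = 24 × 3 = 72 — holds.
C9: g − b = 6 − 28 = -22 — holds.
C10: g = 6 > 5, so we need h ≤ 16; h = 14 ≤ 16 — holds.
C11: h + a = 14 + 18 = 32; 32 < 35 — holds.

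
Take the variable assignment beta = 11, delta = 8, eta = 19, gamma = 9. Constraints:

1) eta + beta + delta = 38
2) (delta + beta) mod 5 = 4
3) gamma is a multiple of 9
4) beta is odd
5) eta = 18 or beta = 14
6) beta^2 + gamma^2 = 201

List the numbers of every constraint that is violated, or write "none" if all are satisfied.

Violated: 5 and 6.

1) eta + beta + delta = 19 + 11 + 8 = 38 — OK.
2) delta + beta = 19; 19 mod 5 = 4 — OK.
3) 9 / 9 = 1, so 9 divides 9 — OK.
4) beta = 11 is odd — OK.
5) eta = 19 ≠ 18 and beta = 11 ≠ 14; both disjuncts false — violated.
6) beta^2 + gamma^2 = 11^2 + 9^2 = 121 + 81 = 202, not 201 — violated.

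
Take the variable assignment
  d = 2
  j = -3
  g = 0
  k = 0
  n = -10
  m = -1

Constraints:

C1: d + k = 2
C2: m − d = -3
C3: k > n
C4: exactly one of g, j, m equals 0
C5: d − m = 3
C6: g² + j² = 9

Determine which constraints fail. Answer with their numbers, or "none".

C1: d + k = 2 + 0 = 2  ✔
C2: m − d = -1 − 2 = -3  ✔
C3: k = 0, n = -10; 0 > -10  ✔
C4: g=0, j=-3, m=-1; 1 of them equals 0  ✔
C5: d − m = 2 − (-1) = 3  ✔
C6: g² + j² = 0² + (-3)² = 0 + 9 = 9  ✔

All constraints are satisfied.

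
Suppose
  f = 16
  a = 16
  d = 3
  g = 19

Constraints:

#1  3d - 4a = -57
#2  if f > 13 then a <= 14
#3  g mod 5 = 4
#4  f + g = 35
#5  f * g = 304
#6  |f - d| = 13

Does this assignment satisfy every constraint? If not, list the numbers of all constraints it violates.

No — constraints 1, 2 are not satisfied.

#1 3d - 4a = 3(3) - 4(16) = -55, not -57 — does not hold.
#2 f = 16 > 13, so we need a ≤ 14; but a = 16 > 14 — does not hold.
#3 19 mod 5 = 4 — holds.
#4 f + g = 16 + 19 = 35 — holds.
#5 f * g = 16 * 19 = 304 — holds.
#6 |16 - 3| = 13 — holds.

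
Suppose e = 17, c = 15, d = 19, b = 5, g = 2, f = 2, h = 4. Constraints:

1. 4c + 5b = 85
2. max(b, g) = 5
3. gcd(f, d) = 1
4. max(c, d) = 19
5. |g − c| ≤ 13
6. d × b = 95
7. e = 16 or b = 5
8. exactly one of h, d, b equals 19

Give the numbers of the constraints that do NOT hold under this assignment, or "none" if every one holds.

1. 4c + 5b = 4(15) + 5(5) = 85  holds
2. max(5, 2) = 5  holds
3. gcd(2, 19) = 1  holds
4. max(15, 19) = 19  holds
5. |2 − 15| = 13; 13 ≤ 13  holds
6. d × b = 19 × 5 = 95  holds
7. e = 17 ≠ 16, but b = 5 = 5 (second disjunct)  holds
8. h=4, d=19, b=5; 1 of them equals 19  holds

No violations.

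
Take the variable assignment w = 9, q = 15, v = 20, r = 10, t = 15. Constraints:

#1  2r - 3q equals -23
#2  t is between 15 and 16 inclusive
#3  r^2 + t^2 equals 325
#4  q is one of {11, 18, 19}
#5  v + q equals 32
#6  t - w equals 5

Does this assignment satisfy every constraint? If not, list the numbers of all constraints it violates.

Constraints 1, 4, 5, and 6 are violated.

#1 2r - 3q = 2(10) - 3(15) = -25, not -23  ✗
#2 t = 15 lies in [15, 16]  ✓
#3 r^2 + t^2 = 10^2 + 15^2 = 100 + 225 = 325  ✓
#4 q = 15 is not in {11, 18, 19}  ✗
#5 v + q = 20 + 15 = 35, not 32  ✗
#6 t - w = 15 - 9 = 6, not 5  ✗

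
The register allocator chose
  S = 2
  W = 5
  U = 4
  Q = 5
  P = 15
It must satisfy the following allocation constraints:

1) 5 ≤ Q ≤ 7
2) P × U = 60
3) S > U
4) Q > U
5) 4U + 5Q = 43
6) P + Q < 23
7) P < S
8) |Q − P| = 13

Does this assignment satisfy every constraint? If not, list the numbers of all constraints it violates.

1) Q = 5 lies in [5, 7] — satisfied.
2) P × U = 15 × 4 = 60 — satisfied.
3) S = 2, U = 4; 2 ≤ 4 (want >) — violated.
4) Q = 5, U = 4; 5 > 4 — satisfied.
5) 4U + 5Q = 4(4) + 5(5) = 41, not 43 — violated.
6) P + Q = 15 + 5 = 20; 20 < 23 — satisfied.
7) P = 15, S = 2; 15 ≥ 2 (want <) — violated.
8) |5 − 15| = 10, not 13 — violated.

Violated: 3, 5, 7, and 8.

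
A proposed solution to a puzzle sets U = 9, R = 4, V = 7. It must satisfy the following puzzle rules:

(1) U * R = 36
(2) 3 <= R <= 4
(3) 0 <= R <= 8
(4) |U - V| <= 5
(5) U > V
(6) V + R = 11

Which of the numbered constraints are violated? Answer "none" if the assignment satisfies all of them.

(1) U * R = 9 * 4 = 36 — holds.
(2) R = 4 lies in [3, 4] — holds.
(3) R = 4 lies in [0, 8] — holds.
(4) |9 - 7| = 2; 2 ≤ 5 — holds.
(5) U = 9, V = 7; 9 > 7 — holds.
(6) V + R = 7 + 4 = 11 — holds.

All constraints are satisfied.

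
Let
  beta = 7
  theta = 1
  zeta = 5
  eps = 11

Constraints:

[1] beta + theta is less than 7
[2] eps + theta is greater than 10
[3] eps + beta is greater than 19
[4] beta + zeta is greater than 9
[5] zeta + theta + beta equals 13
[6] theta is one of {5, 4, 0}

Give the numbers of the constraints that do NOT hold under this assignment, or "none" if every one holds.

The assignment fails constraints 1, 3, 6.

[1] beta + theta = 7 + 1 = 8; 8 ≥ 7, bound 7 not met — does not hold.
[2] eps + theta = 11 + 1 = 12; 12 > 10 — holds.
[3] eps + beta = 11 + 7 = 18; 18 ≤ 19, bound 19 not met — does not hold.
[4] beta + zeta = 7 + 5 = 12; 12 > 9 — holds.
[5] zeta + theta + beta = 5 + 1 + 7 = 13 — holds.
[6] theta = 1 is not in {5, 4, 0} — does not hold.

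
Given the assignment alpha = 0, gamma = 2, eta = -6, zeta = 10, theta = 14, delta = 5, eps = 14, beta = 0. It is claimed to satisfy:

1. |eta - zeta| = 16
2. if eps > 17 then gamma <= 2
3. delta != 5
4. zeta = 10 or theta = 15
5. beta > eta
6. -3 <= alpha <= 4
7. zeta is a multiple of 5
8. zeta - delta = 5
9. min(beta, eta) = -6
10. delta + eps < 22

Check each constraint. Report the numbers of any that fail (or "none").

No — constraint 3 is not satisfied.

1. |-6 - 10| = 16 — holds.
2. eps = 14, not > 17; antecedent false, conditional vacuously true — holds.
3. delta = 5, but 5 is required to differ — fails.
4. zeta = 10 = 10 (first disjunct) — holds.
5. beta = 0, eta = -6; 0 > -6 — holds.
6. alpha = 0 lies in [-3, 4] — holds.
7. 10 / 5 = 2, so 5 divides 10 — holds.
8. zeta - delta = 10 - 5 = 5 — holds.
9. min(0, -6) = -6 — holds.
10. delta + eps = 5 + 14 = 19; 19 < 22 — holds.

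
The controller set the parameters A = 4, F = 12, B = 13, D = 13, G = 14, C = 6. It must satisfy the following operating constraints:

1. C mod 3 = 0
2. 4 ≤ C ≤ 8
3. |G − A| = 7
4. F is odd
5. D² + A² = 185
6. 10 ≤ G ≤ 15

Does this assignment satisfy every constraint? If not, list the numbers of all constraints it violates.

No — constraints 3 and 4 are not satisfied.

1. 6 mod 3 = 0 — holds.
2. C = 6 lies in [4, 8] — holds.
3. |14 − 4| = 10, not 7 — does not hold.
4. F = 12 is even — does not hold.
5. D² + A² = 13² + 4² = 169 + 16 = 185 — holds.
6. G = 14 lies in [10, 15] — holds.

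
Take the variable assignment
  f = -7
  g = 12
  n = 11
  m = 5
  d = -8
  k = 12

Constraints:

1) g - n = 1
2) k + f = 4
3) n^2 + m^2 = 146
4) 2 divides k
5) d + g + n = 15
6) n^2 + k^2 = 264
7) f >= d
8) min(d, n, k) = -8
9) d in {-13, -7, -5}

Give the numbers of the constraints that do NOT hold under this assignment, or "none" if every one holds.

Violated: 2, 6, and 9.

1) g - n = 12 - 11 = 1  holds
2) k + f = 12 + (-7) = 5, not 4  fails
3) n^2 + m^2 = 11^2 + 5^2 = 121 + 25 = 146  holds
4) 12 / 2 = 6, so 2 divides 12  holds
5) d + g + n = -8 + 12 + 11 = 15  holds
6) n^2 + k^2 = 11^2 + 12^2 = 121 + 144 = 265, not 264  fails
7) f = -7, d = -8; -7 ≥ -8  holds
8) min(-8, 11, 12) = -8  holds
9) d = -8 is not in {-13, -7, -5}  fails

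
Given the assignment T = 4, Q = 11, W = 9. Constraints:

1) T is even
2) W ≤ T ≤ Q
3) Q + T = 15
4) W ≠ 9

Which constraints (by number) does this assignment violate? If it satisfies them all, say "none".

1) T = 4 is even  ✔
2) values 9, 4, 11; W = 9 is not ≤ T = 4  ✘
3) Q + T = 11 + 4 = 15  ✔
4) W = 9, but 9 is required to differ  ✘

The assignment fails constraints 2, 4.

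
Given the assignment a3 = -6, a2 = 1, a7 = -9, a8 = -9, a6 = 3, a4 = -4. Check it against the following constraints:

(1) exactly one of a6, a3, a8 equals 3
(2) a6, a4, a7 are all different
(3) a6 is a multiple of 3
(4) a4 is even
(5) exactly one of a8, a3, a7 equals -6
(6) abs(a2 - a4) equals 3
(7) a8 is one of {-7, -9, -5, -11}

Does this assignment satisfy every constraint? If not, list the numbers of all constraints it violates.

The assignment fails constraint 6.

(1) a6=3, a3=-6, a8=-9; 1 of them equals 3  ✔
(2) values 3, -4, -9 are pairwise distinct  ✔
(3) 3 / 3 = 1, so 3 divides 3  ✔
(4) a4 = -4 is even  ✔
(5) a8=-9, a3=-6, a7=-9; 1 of them equals -6  ✔
(6) abs(1 - (-4)) = 5, not 3  ✘
(7) a8 = -9 is in {-7, -9, -5, -11}  ✔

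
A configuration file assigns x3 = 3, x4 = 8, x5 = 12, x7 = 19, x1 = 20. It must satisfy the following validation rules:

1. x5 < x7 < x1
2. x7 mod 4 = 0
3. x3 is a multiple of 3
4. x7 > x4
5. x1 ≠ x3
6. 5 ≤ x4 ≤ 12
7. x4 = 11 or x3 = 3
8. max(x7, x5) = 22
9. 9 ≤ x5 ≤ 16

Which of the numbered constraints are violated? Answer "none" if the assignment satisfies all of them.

The assignment fails constraints 2, 8.

1. values 12 < 19 < 20 — satisfied.
2. 19 mod 4 = 3, not 0 — violated.
3. 3 / 3 = 1, so 3 divides 3 — satisfied.
4. x7 = 19, x4 = 8; 19 > 8 — satisfied.
5. x1 = 20, x3 = 3; distinct — satisfied.
6. x4 = 8 lies in [5, 12] — satisfied.
7. x4 = 8 ≠ 11, but x3 = 3 = 3 (second disjunct) — satisfied.
8. max(19, 12) = 19, not 22 — violated.
9. x5 = 12 lies in [9, 16] — satisfied.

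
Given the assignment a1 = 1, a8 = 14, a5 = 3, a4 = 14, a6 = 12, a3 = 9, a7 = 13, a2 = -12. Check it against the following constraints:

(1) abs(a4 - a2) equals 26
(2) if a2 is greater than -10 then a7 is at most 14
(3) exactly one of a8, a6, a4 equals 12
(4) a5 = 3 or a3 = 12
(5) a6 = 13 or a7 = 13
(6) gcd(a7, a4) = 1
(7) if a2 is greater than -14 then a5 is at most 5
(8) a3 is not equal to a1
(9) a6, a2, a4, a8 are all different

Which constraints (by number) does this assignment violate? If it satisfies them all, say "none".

Constraint 9 does not hold.

(1) abs(14 - (-12)) = 26 — holds.
(2) a2 = -12, not > -10; antecedent false, conditional vacuously true — holds.
(3) a8=14, a6=12, a4=14; 1 of them equals 12 — holds.
(4) a5 = 3 = 3 (first disjunct) — holds.
(5) a6 = 12 ≠ 13, but a7 = 13 = 13 (second disjunct) — holds.
(6) gcd(13, 14) = 1 — holds.
(7) a2 = -12 > -14, so we need a5 ≤ 5; a5 = 3 ≤ 5 — holds.
(8) a3 = 9, a1 = 1; distinct — holds.
(9) a4 = a8 = 14, not all different — fails.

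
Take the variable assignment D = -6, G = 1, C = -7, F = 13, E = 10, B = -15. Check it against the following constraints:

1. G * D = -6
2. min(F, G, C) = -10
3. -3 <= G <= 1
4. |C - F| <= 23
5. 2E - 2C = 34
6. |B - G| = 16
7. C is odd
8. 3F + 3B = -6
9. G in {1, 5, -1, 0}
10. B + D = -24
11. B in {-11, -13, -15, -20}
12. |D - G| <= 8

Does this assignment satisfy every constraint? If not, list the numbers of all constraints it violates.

1. G * D = 1 * (-6) = -6 — holds.
2. min(13, 1, -7) = -7, not -10 — does not hold.
3. G = 1 lies in [-3, 1] — holds.
4. |-7 - 13| = 20; 20 ≤ 23 — holds.
5. 2E - 2C = 2(10) - 2(-7) = 34 — holds.
6. |-15 - 1| = 16 — holds.
7. C = -7 is odd — holds.
8. 3F + 3B = 3(13) + 3(-15) = -6 — holds.
9. G = 1 is in {1, 5, -1, 0} — holds.
10. B + D = -15 + (-6) = -21, not -24 — does not hold.
11. B = -15 is in {-11, -13, -15, -20} — holds.
12. |-6 - 1| = 7; 7 ≤ 8 — holds.

Constraints 2 and 10 are violated.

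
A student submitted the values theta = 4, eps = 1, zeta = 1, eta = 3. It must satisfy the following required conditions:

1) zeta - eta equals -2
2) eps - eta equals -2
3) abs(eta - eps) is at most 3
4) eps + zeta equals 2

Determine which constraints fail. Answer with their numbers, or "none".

1) zeta - eta = 1 - 3 = -2 — satisfied.
2) eps - eta = 1 - 3 = -2 — satisfied.
3) abs(3 - 1) = 2; 2 ≤ 3 — satisfied.
4) eps + zeta = 1 + 1 = 2 — satisfied.

No violations.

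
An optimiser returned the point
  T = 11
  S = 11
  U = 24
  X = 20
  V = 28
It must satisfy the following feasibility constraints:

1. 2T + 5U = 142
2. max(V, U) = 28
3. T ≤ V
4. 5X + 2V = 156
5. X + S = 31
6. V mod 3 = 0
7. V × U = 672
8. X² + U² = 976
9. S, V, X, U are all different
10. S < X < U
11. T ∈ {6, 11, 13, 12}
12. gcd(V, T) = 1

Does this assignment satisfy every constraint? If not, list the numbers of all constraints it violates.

1. 2T + 5U = 2(11) + 5(24) = 142  yes
2. max(28, 24) = 28  yes
3. T = 11, V = 28; 11 ≤ 28  yes
4. 5X + 2V = 5(20) + 2(28) = 156  yes
5. X + S = 20 + 11 = 31  yes
6. 28 mod 3 = 1, not 0  no
7. V × U = 28 × 24 = 672  yes
8. X² + U² = 20² + 24² = 400 + 576 = 976  yes
9. values 11, 28, 20, 24 are pairwise distinct  yes
10. values 11 < 20 < 24  yes
11. T = 11 is in {6, 11, 13, 12}  yes
12. gcd(28, 11) = 1  yes

No — constraint 6 is not satisfied.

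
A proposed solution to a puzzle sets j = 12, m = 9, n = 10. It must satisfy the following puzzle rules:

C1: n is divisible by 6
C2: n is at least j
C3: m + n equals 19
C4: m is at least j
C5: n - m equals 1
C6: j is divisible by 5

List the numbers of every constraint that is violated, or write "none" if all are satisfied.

No — constraints 1, 2, 4, 6 are not satisfied.

C1: 10 = 6*1 + 4, so 6 does not divide 10  no
C2: n = 10, j = 12; 10 < 12 (want ≥)  no
C3: m + n = 9 + 10 = 19  yes
C4: m = 9, j = 12; 9 < 12 (want ≥)  no
C5: n - m = 10 - 9 = 1  yes
C6: 12 = 5*2 + 2, so 5 does not divide 12  no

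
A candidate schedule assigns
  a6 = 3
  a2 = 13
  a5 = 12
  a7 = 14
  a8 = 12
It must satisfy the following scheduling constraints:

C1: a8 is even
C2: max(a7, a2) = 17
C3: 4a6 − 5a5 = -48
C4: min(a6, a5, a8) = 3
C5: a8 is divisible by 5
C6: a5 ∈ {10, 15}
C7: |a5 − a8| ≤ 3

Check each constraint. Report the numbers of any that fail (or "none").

Constraints 2, 5, and 6 do not hold.

C1: a8 = 12 is even — OK.
C2: max(14, 13) = 14, not 17 — violated.
C3: 4a6 − 5a5 = 4(3) − 5(12) = -48 — OK.
C4: min(3, 12, 12) = 3 — OK.
C5: 12 = 5×2 + 2, so 5 does not divide 12 — violated.
C6: a5 = 12 is not in {10, 15} — violated.
C7: |12 − 12| = 0; 0 ≤ 3 — OK.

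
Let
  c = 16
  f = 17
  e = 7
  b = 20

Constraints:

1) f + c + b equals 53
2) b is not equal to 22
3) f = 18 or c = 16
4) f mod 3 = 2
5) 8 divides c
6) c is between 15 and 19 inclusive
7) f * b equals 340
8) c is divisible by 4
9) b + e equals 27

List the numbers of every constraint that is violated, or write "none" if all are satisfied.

Yes — all constraints hold.

1) f + c + b = 17 + 16 + 20 = 53 — holds.
2) b = 20, and 20 ≠ 22 — holds.
3) f = 17 ≠ 18, but c = 16 = 16 (second disjunct) — holds.
4) 17 mod 3 = 2 — holds.
5) 16 / 8 = 2, so 8 divides 16 — holds.
6) c = 16 lies in [15, 19] — holds.
7) f * b = 17 * 20 = 340 — holds.
8) 16 / 4 = 4, so 4 divides 16 — holds.
9) b + e = 20 + 7 = 27 — holds.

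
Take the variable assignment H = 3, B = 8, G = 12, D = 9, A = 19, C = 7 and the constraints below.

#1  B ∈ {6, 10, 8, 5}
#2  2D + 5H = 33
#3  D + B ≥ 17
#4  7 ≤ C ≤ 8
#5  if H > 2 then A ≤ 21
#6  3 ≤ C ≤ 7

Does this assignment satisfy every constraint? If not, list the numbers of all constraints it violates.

#1 B = 8 is in {6, 10, 8, 5} — OK.
#2 2D + 5H = 2(9) + 5(3) = 33 — OK.
#3 D + B = 9 + 8 = 17; 17 ≥ 17 — OK.
#4 C = 7 lies in [7, 8] — OK.
#5 H = 3 > 2, so we need A ≤ 21; A = 19 ≤ 21 — OK.
#6 C = 7 lies in [3, 7] — OK.

No violations.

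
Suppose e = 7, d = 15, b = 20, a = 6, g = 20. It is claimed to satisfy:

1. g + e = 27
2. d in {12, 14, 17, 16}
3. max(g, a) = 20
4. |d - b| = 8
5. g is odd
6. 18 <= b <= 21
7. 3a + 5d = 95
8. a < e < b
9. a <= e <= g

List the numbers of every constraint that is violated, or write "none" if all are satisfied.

1. g + e = 20 + 7 = 27 — satisfied.
2. d = 15 is not in {12, 14, 17, 16} — violated.
3. max(20, 6) = 20 — satisfied.
4. |15 - 20| = 5, not 8 — violated.
5. g = 20 is even — violated.
6. b = 20 lies in [18, 21] — satisfied.
7. 3a + 5d = 3(6) + 5(15) = 93, not 95 — violated.
8. values 6 < 7 < 20 — satisfied.
9. values 6 <= 7 <= 20 — satisfied.

Constraints 2, 4, 5, and 7 do not hold.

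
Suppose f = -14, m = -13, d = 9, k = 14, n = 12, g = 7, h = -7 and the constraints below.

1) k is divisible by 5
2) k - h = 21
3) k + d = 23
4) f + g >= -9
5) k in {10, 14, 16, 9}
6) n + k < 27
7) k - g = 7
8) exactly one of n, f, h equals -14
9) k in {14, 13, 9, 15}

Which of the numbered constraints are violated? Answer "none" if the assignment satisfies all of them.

Constraint 1 is violated.

1) 14 = 5*2 + 4, so 5 does not divide 14 — violated.
2) k - h = 14 - (-7) = 21 — OK.
3) k + d = 14 + 9 = 23 — OK.
4) f + g = -14 + 7 = -7; -7 ≥ -9 — OK.
5) k = 14 is in {10, 14, 16, 9} — OK.
6) n + k = 12 + 14 = 26; 26 < 27 — OK.
7) k - g = 14 - 7 = 7 — OK.
8) n=12, f=-14, h=-7; 1 of them equals -14 — OK.
9) k = 14 is in {14, 13, 9, 15} — OK.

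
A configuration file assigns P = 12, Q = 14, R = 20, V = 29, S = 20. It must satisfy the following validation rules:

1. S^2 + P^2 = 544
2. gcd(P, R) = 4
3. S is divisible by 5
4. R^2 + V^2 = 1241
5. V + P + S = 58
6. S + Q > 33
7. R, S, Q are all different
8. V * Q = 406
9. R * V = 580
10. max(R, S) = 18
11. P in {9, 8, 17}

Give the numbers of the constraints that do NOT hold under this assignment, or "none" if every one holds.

No — constraints 5, 7, 10, and 11 are not satisfied.

1. S^2 + P^2 = 20^2 + 12^2 = 400 + 144 = 544 — satisfied.
2. gcd(12, 20) = 4 — satisfied.
3. 20 / 5 = 4, so 5 divides 20 — satisfied.
4. R^2 + V^2 = 20^2 + 29^2 = 400 + 841 = 1241 — satisfied.
5. V + P + S = 29 + 12 + 20 = 61, not 58 — violated.
6. S + Q = 20 + 14 = 34; 34 > 33 — satisfied.
7. R = S = 20, not all different — violated.
8. V * Q = 29 * 14 = 406 — satisfied.
9. R * V = 20 * 29 = 580 — satisfied.
10. max(20, 20) = 20, not 18 — violated.
11. P = 12 is not in {9, 8, 17} — violated.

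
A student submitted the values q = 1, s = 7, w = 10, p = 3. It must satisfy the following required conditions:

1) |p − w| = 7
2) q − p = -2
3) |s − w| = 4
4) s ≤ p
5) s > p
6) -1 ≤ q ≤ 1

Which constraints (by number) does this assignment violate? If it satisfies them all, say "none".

Constraints 3 and 4 do not hold.

1) |3 − 10| = 7 — holds.
2) q − p = 1 − 3 = -2 — holds.
3) |7 − 10| = 3, not 4 — does not hold.
4) s = 7, p = 3; 7 > 3 (want ≤) — does not hold.
5) s = 7, p = 3; 7 > 3 — holds.
6) q = 1 lies in [-1, 1] — holds.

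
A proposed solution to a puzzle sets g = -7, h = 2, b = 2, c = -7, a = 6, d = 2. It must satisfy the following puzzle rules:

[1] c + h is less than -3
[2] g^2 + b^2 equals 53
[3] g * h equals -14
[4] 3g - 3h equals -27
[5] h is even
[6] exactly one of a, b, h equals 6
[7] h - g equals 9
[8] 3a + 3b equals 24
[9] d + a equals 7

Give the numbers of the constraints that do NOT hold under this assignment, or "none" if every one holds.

[1] c + h = -7 + 2 = -5; -5 < -3 — satisfied.
[2] g^2 + b^2 = (-7)^2 + 2^2 = 49 + 4 = 53 — satisfied.
[3] g * h = -7 * 2 = -14 — satisfied.
[4] 3g - 3h = 3(-7) - 3(2) = -27 — satisfied.
[5] h = 2 is even — satisfied.
[6] a=6, b=2, h=2; 1 of them equals 6 — satisfied.
[7] h - g = 2 - (-7) = 9 — satisfied.
[8] 3a + 3b = 3(6) + 3(2) = 24 — satisfied.
[9] d + a = 2 + 6 = 8, not 7 — violated.

The assignment fails constraint 9.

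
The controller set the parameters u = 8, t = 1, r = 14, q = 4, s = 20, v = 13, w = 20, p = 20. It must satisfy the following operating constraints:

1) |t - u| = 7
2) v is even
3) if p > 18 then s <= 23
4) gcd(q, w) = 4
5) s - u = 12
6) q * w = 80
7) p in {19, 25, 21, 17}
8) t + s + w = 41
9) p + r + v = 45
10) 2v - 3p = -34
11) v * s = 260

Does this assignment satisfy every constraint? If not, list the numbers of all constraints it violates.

1) |1 - 8| = 7 — holds.
2) v = 13 is odd — fails.
3) p = 20 > 18, so we need s ≤ 23; s = 20 ≤ 23 — holds.
4) gcd(4, 20) = 4 — holds.
5) s - u = 20 - 8 = 12 — holds.
6) q * w = 4 * 20 = 80 — holds.
7) p = 20 is not in {19, 25, 21, 17} — fails.
8) t + s + w = 1 + 20 + 20 = 41 — holds.
9) p + r + v = 20 + 14 + 13 = 47, not 45 — fails.
10) 2v - 3p = 2(13) - 3(20) = -34 — holds.
11) v * s = 13 * 20 = 260 — holds.

No — constraints 2, 7, and 9 are not satisfied.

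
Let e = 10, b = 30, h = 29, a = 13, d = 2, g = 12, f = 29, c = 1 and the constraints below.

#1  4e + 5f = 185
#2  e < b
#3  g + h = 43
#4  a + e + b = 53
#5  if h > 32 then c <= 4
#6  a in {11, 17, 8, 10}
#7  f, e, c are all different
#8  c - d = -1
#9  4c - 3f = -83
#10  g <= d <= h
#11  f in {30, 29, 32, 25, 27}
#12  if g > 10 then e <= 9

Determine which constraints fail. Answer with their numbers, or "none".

Constraints 3, 6, 10, 12 are violated.

#1 4e + 5f = 4(10) + 5(29) = 185 — satisfied.
#2 e = 10, b = 30; 10 < 30 — satisfied.
#3 g + h = 12 + 29 = 41, not 43 — violated.
#4 a + e + b = 13 + 10 + 30 = 53 — satisfied.
#5 h = 29, not > 32; antecedent false, conditional vacuously true — satisfied.
#6 a = 13 is not in {11, 17, 8, 10} — violated.
#7 values 29, 10, 1 are pairwise distinct — satisfied.
#8 c - d = 1 - 2 = -1 — satisfied.
#9 4c - 3f = 4(1) - 3(29) = -83 — satisfied.
#10 values 12, 2, 29; g = 12 is not <= d = 2 — violated.
#11 f = 29 is in {30, 29, 32, 25, 27} — satisfied.
#12 g = 12 > 10, so we need e ≤ 9; but e = 10 > 9 — violated.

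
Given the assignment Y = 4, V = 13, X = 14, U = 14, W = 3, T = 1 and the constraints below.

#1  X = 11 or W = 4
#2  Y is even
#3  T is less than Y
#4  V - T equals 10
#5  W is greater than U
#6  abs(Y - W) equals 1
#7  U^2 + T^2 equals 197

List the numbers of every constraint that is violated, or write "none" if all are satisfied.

Constraints 1, 4, and 5 are violated.

#1 X = 14 ≠ 11 and W = 3 ≠ 4; both disjuncts false  FAIL
#2 Y = 4 is even  OK
#3 T = 1, Y = 4; 1 < 4  OK
#4 V - T = 13 - 1 = 12, not 10  FAIL
#5 W = 3, U = 14; 3 ≤ 14 (want >)  FAIL
#6 abs(4 - 3) = 1  OK
#7 U^2 + T^2 = 14^2 + 1^2 = 196 + 1 = 197  OK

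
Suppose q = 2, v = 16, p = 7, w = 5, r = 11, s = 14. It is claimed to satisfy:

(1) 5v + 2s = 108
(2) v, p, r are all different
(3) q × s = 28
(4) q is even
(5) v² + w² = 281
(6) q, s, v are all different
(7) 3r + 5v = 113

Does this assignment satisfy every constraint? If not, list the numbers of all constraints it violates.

(1) 5v + 2s = 5(16) + 2(14) = 108 — holds.
(2) values 16, 7, 11 are pairwise distinct — holds.
(3) q × s = 2 × 14 = 28 — holds.
(4) q = 2 is even — holds.
(5) v² + w² = 16² + 5² = 256 + 25 = 281 — holds.
(6) values 2, 14, 16 are pairwise distinct — holds.
(7) 3r + 5v = 3(11) + 5(16) = 113 — holds.

None — every constraint holds.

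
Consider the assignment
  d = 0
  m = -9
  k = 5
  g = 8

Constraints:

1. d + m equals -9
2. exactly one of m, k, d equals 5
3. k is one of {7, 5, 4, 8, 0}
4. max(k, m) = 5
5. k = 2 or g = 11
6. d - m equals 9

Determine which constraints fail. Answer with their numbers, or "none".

1. d + m = 0 + (-9) = -9  holds
2. m=-9, k=5, d=0; 1 of them equals 5  holds
3. k = 5 is in {7, 5, 4, 8, 0}  holds
4. max(5, -9) = 5  holds
5. k = 5 ≠ 2 and g = 8 ≠ 11; both disjuncts false  fails
6. d - m = 0 - (-9) = 9  holds

Violated: 5.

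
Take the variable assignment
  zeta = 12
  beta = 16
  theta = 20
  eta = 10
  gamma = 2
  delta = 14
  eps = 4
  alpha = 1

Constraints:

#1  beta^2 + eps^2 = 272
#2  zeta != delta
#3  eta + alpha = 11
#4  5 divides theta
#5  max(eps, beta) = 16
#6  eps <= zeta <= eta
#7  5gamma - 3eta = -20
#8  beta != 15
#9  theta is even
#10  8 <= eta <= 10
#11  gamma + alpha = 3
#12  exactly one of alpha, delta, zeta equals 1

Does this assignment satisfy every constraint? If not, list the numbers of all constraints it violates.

No — constraint 6 is not satisfied.

#1 beta^2 + eps^2 = 16^2 + 4^2 = 256 + 16 = 272 — OK.
#2 zeta = 12, delta = 14; distinct — OK.
#3 eta + alpha = 10 + 1 = 11 — OK.
#4 20 / 5 = 4, so 5 divides 20 — OK.
#5 max(4, 16) = 16 — OK.
#6 values 4, 12, 10; zeta = 12 is not <= eta = 10 — violated.
#7 5gamma - 3eta = 5(2) - 3(10) = -20 — OK.
#8 beta = 16, and 16 ≠ 15 — OK.
#9 theta = 20 is even — OK.
#10 eta = 10 lies in [8, 10] — OK.
#11 gamma + alpha = 2 + 1 = 3 — OK.
#12 alpha=1, delta=14, zeta=12; 1 of them equals 1 — OK.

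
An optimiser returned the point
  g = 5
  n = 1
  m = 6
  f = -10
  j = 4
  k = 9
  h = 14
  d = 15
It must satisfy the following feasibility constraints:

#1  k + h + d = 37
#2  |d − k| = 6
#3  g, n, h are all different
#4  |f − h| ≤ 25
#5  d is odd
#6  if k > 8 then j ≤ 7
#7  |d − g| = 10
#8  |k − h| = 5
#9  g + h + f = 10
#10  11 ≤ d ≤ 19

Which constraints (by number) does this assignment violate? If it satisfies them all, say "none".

Violated: 1, 9.

#1 k + h + d = 9 + 14 + 15 = 38, not 37  false
#2 |15 − 9| = 6  true
#3 values 5, 1, 14 are pairwise distinct  true
#4 |-10 − 14| = 24; 24 ≤ 25  true
#5 d = 15 is odd  true
#6 k = 9 > 8, so we need j ≤ 7; j = 4 ≤ 7  true
#7 |15 − 5| = 10  true
#8 |9 − 14| = 5  true
#9 g + h + f = 5 + 14 + (-10) = 9, not 10  false
#10 d = 15 lies in [11, 19]  true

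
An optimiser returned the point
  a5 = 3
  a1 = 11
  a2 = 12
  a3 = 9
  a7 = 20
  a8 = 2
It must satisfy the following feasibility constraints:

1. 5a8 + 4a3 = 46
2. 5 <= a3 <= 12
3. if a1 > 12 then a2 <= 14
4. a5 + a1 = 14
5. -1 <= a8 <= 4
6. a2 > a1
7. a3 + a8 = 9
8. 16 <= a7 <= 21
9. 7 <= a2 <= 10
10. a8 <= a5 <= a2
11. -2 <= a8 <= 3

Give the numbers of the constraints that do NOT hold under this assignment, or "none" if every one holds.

No — constraints 7, 9 are not satisfied.

1. 5a8 + 4a3 = 5(2) + 4(9) = 46  ✔
2. a3 = 9 lies in [5, 12]  ✔
3. a1 = 11, not > 12; antecedent false, conditional vacuously true  ✔
4. a5 + a1 = 3 + 11 = 14  ✔
5. a8 = 2 lies in [-1, 4]  ✔
6. a2 = 12, a1 = 11; 12 > 11  ✔
7. a3 + a8 = 9 + 2 = 11, not 9  ✘
8. a7 = 20 lies in [16, 21]  ✔
9. a2 = 12 is outside [7, 10]  ✘
10. values 2 <= 3 <= 12  ✔
11. a8 = 2 lies in [-2, 3]  ✔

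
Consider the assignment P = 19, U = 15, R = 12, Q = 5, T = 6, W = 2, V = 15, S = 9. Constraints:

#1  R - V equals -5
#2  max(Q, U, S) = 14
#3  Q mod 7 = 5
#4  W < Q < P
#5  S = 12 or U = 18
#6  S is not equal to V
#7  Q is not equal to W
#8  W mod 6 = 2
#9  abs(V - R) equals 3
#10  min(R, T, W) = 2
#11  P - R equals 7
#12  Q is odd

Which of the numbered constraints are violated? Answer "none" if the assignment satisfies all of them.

#1 R - V = 12 - 15 = -3, not -5 — does not hold.
#2 max(5, 15, 9) = 15, not 14 — does not hold.
#3 5 mod 7 = 5 — holds.
#4 values 2 < 5 < 19 — holds.
#5 S = 9 ≠ 12 and U = 15 ≠ 18; both disjuncts false — does not hold.
#6 S = 9, V = 15; distinct — holds.
#7 Q = 5, W = 2; distinct — holds.
#8 2 mod 6 = 2 — holds.
#9 abs(15 - 12) = 3 — holds.
#10 min(12, 6, 2) = 2 — holds.
#11 P - R = 19 - 12 = 7 — holds.
#12 Q = 5 is odd — holds.

The assignment fails constraints 1, 2, and 5.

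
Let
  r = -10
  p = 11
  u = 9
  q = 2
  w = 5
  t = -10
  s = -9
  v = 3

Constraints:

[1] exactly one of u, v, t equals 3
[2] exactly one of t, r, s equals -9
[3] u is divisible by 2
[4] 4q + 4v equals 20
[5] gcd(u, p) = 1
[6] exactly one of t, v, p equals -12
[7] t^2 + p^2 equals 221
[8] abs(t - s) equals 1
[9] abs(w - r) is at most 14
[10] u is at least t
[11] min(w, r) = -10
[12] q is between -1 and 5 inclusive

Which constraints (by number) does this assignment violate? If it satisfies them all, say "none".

No — constraints 3, 6, and 9 are not satisfied.

[1] u=9, v=3, t=-10; 1 of them equals 3 — holds.
[2] t=-10, r=-10, s=-9; 1 of them equals -9 — holds.
[3] 9 = 2*4 + 1, so 2 does not divide 9 — does not hold.
[4] 4q + 4v = 4(2) + 4(3) = 20 — holds.
[5] gcd(9, 11) = 1 — holds.
[6] t=-10, v=3, p=11; 0 of them equal -12, not exactly one — does not hold.
[7] t^2 + p^2 = (-10)^2 + 11^2 = 100 + 121 = 221 — holds.
[8] abs(-10 - (-9)) = 1 — holds.
[9] abs(5 - (-10)) = 15; 15 > 14, exceeds bound 14 — does not hold.
[10] u = 9, t = -10; 9 ≥ -10 — holds.
[11] min(5, -10) = -10 — holds.
[12] q = 2 lies in [-1, 5] — holds.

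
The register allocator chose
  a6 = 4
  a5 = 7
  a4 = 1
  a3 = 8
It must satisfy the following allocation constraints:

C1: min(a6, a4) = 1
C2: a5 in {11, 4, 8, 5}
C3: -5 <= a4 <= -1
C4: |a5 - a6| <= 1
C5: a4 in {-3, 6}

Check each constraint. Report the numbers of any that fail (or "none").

C1: min(4, 1) = 1 — satisfied.
C2: a5 = 7 is not in {11, 4, 8, 5} — violated.
C3: a4 = 1 is outside [-5, -1] — violated.
C4: |7 - 4| = 3; 3 > 1, exceeds bound 1 — violated.
C5: a4 = 1 is not in {-3, 6} — violated.

The assignment fails constraints 2, 3, 4, and 5.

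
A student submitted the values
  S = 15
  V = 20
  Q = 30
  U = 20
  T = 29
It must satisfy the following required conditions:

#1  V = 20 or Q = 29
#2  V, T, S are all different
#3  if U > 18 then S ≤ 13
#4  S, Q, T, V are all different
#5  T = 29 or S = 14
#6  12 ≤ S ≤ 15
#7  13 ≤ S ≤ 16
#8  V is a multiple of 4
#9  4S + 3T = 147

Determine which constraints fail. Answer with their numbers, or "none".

#1 V = 20 = 20 (first disjunct)  true
#2 values 20, 29, 15 are pairwise distinct  true
#3 U = 20 > 18, so we need S ≤ 13; but S = 15 > 13  false
#4 values 15, 30, 29, 20 are pairwise distinct  true
#5 T = 29 = 29 (first disjunct)  true
#6 S = 15 lies in [12, 15]  true
#7 S = 15 lies in [13, 16]  true
#8 20 / 4 = 5, so 4 divides 20  true
#9 4S + 3T = 4(15) + 3(29) = 147  true

The assignment fails constraint 3.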